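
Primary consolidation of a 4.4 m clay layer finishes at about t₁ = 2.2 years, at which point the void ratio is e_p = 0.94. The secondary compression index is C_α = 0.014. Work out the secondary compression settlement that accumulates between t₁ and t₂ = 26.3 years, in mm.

S_s ≈ 34.2 mm

Secondary compression: S_s = C_α·H/(1+e_p)·log₁₀(t₂/t₁)
S_s = 0.014×4.4/(1+0.94)×log₁₀(26.3/2.2)
    = 0.03175 × 1.078 = 0.03421 m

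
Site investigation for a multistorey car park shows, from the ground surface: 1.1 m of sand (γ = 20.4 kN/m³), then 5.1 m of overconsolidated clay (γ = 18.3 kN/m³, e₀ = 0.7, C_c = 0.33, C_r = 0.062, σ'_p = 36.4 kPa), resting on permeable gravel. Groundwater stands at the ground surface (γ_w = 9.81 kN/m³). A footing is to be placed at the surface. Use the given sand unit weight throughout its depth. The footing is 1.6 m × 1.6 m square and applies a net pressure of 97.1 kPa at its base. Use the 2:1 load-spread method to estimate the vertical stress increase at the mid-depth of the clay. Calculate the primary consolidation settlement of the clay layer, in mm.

Mid-depth of clay below the ground surface: z = 1.1 + 5.1/2 = 3.65 m.
Total vertical stress at mid-clay: σ_v = 20.4×1.1 + 18.3×2.55 = 69.105 kPa.
Pore pressure: u = 9.81×(3.65 − 0) = 35.806 kPa.
Initial effective stress: σ'_0 = σ_v − u = 69.105 − 35.806 = 33.299 kPa.
Stress increase at mid-clay by the 2:1 spreading method:
Δσ = qBL/((B+z)(L+z)) = 97.1×1.6×1.6/((1.6+3.65)(1.6+3.65)) = 9.0186 kPa
Final effective stress: σ'_f = 33.299 + 9.0186 = 42.318 kPa.
σ'_f = 42.318 > σ'_p = 36.4 kPa, so the stress path crosses the preconsolidation pressure — recompression up to σ'_p, then virgin compression beyond:
S_c = H/(1+e₀)·[C_r·log₁₀(σ'_p/σ'_0) + C_c·log₁₀(σ'_f/σ'_p)]
    = 5.1/1.7 × [0.062×log₁₀(36.4/33.299) + 0.33×log₁₀(42.318/36.4)]
    = 3 × [0.0023976 + 0.02159] = 0.07196 m

S_c ≈ 72 mm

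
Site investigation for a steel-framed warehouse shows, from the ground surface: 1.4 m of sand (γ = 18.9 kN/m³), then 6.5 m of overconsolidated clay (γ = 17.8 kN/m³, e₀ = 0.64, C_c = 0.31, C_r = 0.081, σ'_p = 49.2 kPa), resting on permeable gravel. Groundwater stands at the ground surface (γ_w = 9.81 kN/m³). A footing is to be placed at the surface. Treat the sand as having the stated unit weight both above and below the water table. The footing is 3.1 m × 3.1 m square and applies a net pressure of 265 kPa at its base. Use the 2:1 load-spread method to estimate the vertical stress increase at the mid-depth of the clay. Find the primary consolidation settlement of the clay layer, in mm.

Mid-depth of clay below the ground surface: z = 1.4 + 6.5/2 = 4.65 m.
Total vertical stress at mid-clay: σ_v = 18.9×1.4 + 17.8×3.25 = 84.31 kPa.
Pore pressure: u = 9.81×(4.65 − 0) = 45.617 kPa.
Initial effective stress: σ'_0 = σ_v − u = 84.31 − 45.617 = 38.693 kPa.
Stress increase at mid-clay by the 2:1 spreading method:
Δσ = qBL/((B+z)(L+z)) = 265×3.1×3.1/((3.1+4.65)(3.1+4.65)) = 42.4 kPa
Final effective stress: σ'_f = 38.693 + 42.4 = 81.093 kPa.
σ'_f = 81.093 > σ'_p = 49.2 kPa, so the stress path crosses the preconsolidation pressure — recompression up to σ'_p, then virgin compression beyond:
S_c = H/(1+e₀)·[C_r·log₁₀(σ'_p/σ'_0) + C_c·log₁₀(σ'_f/σ'_p)]
    = 6.5/1.64 × [0.081×log₁₀(49.2/38.693) + 0.31×log₁₀(81.093/49.2)]
    = 3.9634 × [0.0084509 + 0.067276] = 0.3001 m

S_c ≈ 300 mm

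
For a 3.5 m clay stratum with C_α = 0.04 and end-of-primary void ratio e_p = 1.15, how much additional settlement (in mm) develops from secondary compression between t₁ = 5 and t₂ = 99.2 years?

S_s ≈ 84.5 mm

Secondary compression: S_s = C_α·H/(1+e_p)·log₁₀(t₂/t₁)
S_s = 0.04×3.5/(1+1.15)×log₁₀(99.2/5)
    = 0.06512 × 1.298 = 0.08449 m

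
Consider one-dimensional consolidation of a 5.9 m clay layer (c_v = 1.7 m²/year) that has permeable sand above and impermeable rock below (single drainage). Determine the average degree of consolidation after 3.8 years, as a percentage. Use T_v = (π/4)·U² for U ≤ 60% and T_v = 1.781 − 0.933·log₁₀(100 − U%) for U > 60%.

Drainage path length: H_d = H = 5.9 m (single drainage).
T_v = c_v·t/H_d² = 1.7×3.8/5.9² = 0.18558.
T_v = 0.18558 corresponds to the U ≤ 60% branch:
U = √(4T_v/π) = 0.4861

U ≈ 48.6 %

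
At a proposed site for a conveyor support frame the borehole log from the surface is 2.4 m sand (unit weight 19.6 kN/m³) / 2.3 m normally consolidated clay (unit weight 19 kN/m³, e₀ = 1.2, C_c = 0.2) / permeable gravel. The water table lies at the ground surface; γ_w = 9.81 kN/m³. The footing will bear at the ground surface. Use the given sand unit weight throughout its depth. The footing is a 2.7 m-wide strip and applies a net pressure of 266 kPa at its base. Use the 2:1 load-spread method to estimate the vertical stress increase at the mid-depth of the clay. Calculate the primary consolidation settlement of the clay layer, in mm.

Mid-depth of clay below the ground surface: z = 2.4 + 2.3/2 = 3.55 m.
Total vertical stress at mid-clay: σ_v = 19.6×2.4 + 19×1.15 = 68.89 kPa.
Pore pressure: u = 9.81×(3.55 − 0) = 34.825 kPa.
Initial effective stress: σ'_0 = σ_v − u = 68.89 − 34.825 = 34.065 kPa.
Stress increase at mid-clay by the 2:1 spreading method:
Δσ = qB/(B+z) = 266×2.7/(2.7+3.55) = 114.91 kPa
Final effective stress: σ'_f = σ'_0 + Δσ = 34.065 + 114.91 = 148.97 kPa.
Normally consolidated clay, so the full stress increment lies on the virgin compression line:
S_c = C_c·H/(1+e₀)·log₁₀(σ'_f/σ'_0) = 0.2×2.3/(1+1.2)×log₁₀(148.97/34.065)
    = 0.20909 × 0.64079 = 0.134 m

S_c ≈ 134 mm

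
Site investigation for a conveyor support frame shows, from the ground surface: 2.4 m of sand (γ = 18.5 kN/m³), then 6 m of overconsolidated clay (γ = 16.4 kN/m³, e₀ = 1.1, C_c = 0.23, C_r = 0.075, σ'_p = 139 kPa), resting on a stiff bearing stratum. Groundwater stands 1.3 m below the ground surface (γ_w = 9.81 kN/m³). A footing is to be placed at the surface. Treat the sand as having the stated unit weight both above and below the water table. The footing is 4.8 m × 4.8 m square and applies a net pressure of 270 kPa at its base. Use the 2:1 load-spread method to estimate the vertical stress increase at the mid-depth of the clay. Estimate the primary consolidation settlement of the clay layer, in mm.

S_c ≈ 69.9 mm

Mid-depth of clay below the ground surface: z = 2.4 + 6/2 = 5.4 m.
Total vertical stress at mid-clay: σ_v = 18.5×2.4 + 16.4×3 = 93.6 kPa.
Pore pressure: u = 9.81×(5.4 − 1.3) = 40.221 kPa.
Initial effective stress: σ'_0 = σ_v − u = 93.6 − 40.221 = 53.379 kPa.
Stress increase at mid-clay by the 2:1 spreading method:
Δσ = qBL/((B+z)(L+z)) = 270×4.8×4.8/((4.8+5.4)(4.8+5.4)) = 59.792 kPa
Final effective stress: σ'_f = 53.379 + 59.792 = 113.17 kPa.
σ'_f = 113.17 ≤ σ'_p = 139 kPa, so the clay remains overconsolidated and only the recompression index applies:
S_c = C_r·H/(1+e₀)·log₁₀(σ'_f/σ'_0) = 0.075×6/2.1×log₁₀(113.17/53.379)
    = 0.21428 × 0.32636 = 0.06993 m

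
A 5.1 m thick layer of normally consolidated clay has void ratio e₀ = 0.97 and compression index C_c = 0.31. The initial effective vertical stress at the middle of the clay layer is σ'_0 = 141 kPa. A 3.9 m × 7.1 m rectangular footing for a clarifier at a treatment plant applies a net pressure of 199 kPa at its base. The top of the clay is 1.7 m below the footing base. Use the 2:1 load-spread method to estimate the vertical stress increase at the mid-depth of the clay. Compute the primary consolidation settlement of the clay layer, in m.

S_c ≈ 0.123 m

Mid-depth of clay below the footing base: z = 1.7 + 5.1/2 = 4.25 m.
Stress increase at mid-clay by the 2:1 spreading method:
Δσ = qBL/((B+z)(L+z)) = 199×3.9×7.1/((3.9+4.25)(7.1+4.25)) = 59.569 kPa
Final effective stress: σ'_f = σ'_0 + Δσ = 141 + 59.569 = 200.57 kPa.
Normally consolidated clay, so the full stress increment lies on the virgin compression line:
S_c = C_c·H/(1+e₀)·log₁₀(σ'_f/σ'_0) = 0.31×5.1/(1+0.97)×log₁₀(200.57/141)
    = 0.80254 × 0.15305 = 0.1228 m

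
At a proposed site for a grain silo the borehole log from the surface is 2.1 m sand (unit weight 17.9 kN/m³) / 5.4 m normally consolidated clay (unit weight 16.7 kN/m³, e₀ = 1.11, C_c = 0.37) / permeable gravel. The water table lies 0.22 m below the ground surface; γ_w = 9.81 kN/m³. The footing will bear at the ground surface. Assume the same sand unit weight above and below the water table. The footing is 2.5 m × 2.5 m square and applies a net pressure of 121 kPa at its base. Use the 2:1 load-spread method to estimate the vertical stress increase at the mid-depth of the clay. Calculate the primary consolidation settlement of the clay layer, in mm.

Mid-depth of clay below the ground surface: z = 2.1 + 5.4/2 = 4.8 m.
Total vertical stress at mid-clay: σ_v = 17.9×2.1 + 16.7×2.7 = 82.68 kPa.
Pore pressure: u = 9.81×(4.8 − 0.22) = 44.93 kPa.
Initial effective stress: σ'_0 = σ_v − u = 82.68 − 44.93 = 37.75 kPa.
Stress increase at mid-clay by the 2:1 spreading method:
Δσ = qBL/((B+z)(L+z)) = 121×2.5×2.5/((2.5+4.8)(2.5+4.8)) = 14.191 kPa
Final effective stress: σ'_f = σ'_0 + Δσ = 37.75 + 14.191 = 51.941 kPa.
Normally consolidated clay, so the full stress increment lies on the virgin compression line:
S_c = C_c·H/(1+e₀)·log₁₀(σ'_f/σ'_0) = 0.37×5.4/(1+1.11)×log₁₀(51.941/37.75)
    = 0.94692 × 0.13859 = 0.1312 m

S_c ≈ 131 mm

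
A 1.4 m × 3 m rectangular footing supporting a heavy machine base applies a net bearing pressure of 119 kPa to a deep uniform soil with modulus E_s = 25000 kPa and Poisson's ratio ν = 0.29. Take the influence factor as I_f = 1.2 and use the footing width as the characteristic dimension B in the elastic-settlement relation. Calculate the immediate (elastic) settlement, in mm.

S_e ≈ 7.32 mm

Immediate (elastic) settlement: S_e = q·B·(1−ν²)/E_s · I_f.
S_e = 119 × 1.4 × (1 − 0.29²) / 25000 × 1.2
    = 119 × 1.4 × 0.9159 / 25000 × 1.2
    = 0.007324 m = 7.324 mm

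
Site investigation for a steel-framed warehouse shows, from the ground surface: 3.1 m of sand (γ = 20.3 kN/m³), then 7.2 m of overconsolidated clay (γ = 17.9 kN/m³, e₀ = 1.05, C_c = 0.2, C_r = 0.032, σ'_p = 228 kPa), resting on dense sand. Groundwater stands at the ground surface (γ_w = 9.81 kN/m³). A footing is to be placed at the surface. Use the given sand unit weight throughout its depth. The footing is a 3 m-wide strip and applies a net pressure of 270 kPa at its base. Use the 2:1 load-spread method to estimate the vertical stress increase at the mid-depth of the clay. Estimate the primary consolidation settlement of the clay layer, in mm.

Mid-depth of clay below the ground surface: z = 3.1 + 7.2/2 = 6.7 m.
Total vertical stress at mid-clay: σ_v = 20.3×3.1 + 17.9×3.6 = 127.37 kPa.
Pore pressure: u = 9.81×(6.7 − 0) = 65.727 kPa.
Initial effective stress: σ'_0 = σ_v − u = 127.37 − 65.727 = 61.643 kPa.
Stress increase at mid-clay by the 2:1 spreading method:
Δσ = qB/(B+z) = 270×3/(3+6.7) = 83.505 kPa
Final effective stress: σ'_f = 61.643 + 83.505 = 145.15 kPa.
σ'_f = 145.15 ≤ σ'_p = 228 kPa, so the clay remains overconsolidated and only the recompression index applies:
S_c = C_r·H/(1+e₀)·log₁₀(σ'_f/σ'_0) = 0.032×7.2/2.05×log₁₀(145.15/61.643)
    = 0.11239 × 0.37193 = 0.0418 m

S_c ≈ 41.8 mm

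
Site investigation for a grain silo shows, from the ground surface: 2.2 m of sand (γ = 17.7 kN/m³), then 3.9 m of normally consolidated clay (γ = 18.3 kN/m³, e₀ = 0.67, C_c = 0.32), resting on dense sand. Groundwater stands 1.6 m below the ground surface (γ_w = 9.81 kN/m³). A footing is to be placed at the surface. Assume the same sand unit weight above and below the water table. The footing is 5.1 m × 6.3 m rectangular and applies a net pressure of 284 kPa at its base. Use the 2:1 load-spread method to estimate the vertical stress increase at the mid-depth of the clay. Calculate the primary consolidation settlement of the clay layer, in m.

Mid-depth of clay below the ground surface: z = 2.2 + 3.9/2 = 4.15 m.
Total vertical stress at mid-clay: σ_v = 17.7×2.2 + 18.3×1.95 = 74.625 kPa.
Pore pressure: u = 9.81×(4.15 − 1.6) = 25.015 kPa.
Initial effective stress: σ'_0 = σ_v − u = 74.625 − 25.015 = 49.61 kPa.
Stress increase at mid-clay by the 2:1 spreading method:
Δσ = qBL/((B+z)(L+z)) = 284×5.1×6.3/((5.1+4.15)(6.3+4.15)) = 94.4 kPa
Final effective stress: σ'_f = σ'_0 + Δσ = 49.61 + 94.4 = 144.01 kPa.
Normally consolidated clay, so the full stress increment lies on the virgin compression line:
S_c = C_c·H/(1+e₀)·log₁₀(σ'_f/σ'_0) = 0.32×3.9/(1+0.67)×log₁₀(144.01/49.61)
    = 0.74731 × 0.46282 = 0.3459 m

S_c ≈ 0.346 m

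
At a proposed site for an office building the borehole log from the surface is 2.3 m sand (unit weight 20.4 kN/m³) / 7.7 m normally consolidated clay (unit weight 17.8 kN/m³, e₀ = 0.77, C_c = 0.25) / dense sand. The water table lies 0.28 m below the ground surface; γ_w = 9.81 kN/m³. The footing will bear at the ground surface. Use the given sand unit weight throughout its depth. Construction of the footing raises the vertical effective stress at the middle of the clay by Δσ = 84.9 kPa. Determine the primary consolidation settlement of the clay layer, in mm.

Mid-depth of clay below the ground surface: z = 2.3 + 7.7/2 = 6.15 m.
Total vertical stress at mid-clay: σ_v = 20.4×2.3 + 17.8×3.85 = 115.45 kPa.
Pore pressure: u = 9.81×(6.15 − 0.28) = 57.585 kPa.
Initial effective stress: σ'_0 = σ_v − u = 115.45 − 57.585 = 57.865 kPa.
Final effective stress: σ'_f = σ'_0 + Δσ = 57.865 + 84.9 = 142.77 kPa.
Normally consolidated clay, so the full stress increment lies on the virgin compression line:
S_c = C_c·H/(1+e₀)·log₁₀(σ'_f/σ'_0) = 0.25×7.7/(1+0.77)×log₁₀(142.77/57.865)
    = 1.0876 × 0.39222 = 0.4266 m

S_c ≈ 427 mm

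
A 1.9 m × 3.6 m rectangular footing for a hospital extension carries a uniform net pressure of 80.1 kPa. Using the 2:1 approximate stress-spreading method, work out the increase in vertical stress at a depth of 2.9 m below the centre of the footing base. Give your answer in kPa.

Δσ_z ≈ 17.6 kPa

By the 2:1 method the load spreads at 1 horizontal : 2 vertical, so at depth z the loaded area has grown by z in each plan dimension:
Δσ = qBL/((B+z)(L+z)) = 80.1×1.9×3.6/((1.9+2.9)(3.6+2.9)) = 17.56 kPa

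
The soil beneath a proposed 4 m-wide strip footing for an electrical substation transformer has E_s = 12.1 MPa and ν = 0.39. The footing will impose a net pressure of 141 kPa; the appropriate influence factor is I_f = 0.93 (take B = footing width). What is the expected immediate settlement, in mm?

S_e ≈ 36.8 mm

Immediate (elastic) settlement: S_e = q·B·(1−ν²)/E_s · I_f.
E_s = 12.1 MPa = 12100 kPa.
S_e = 141 × 4 × (1 − 0.39²) / 12100 × 0.93
    = 141 × 4 × 0.8479 / 12100 × 0.93
    = 0.03676 m = 36.76 mm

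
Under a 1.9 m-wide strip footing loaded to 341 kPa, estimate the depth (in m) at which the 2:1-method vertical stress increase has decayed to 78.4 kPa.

z ≈ 6.36 m

2:1 spreading — at depth z the loaded area has grown by z in each plan dimension:
qB/(B+z) = Δσ_z ⇒ z = qB/Δσ_z − B = 341×1.9/78.4 − 1.9 = 6.364 m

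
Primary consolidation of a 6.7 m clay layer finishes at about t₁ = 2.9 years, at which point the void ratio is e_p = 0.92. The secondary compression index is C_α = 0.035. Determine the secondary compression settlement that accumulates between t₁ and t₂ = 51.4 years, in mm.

S_s ≈ 152 mm

Secondary compression: S_s = C_α·H/(1+e_p)·log₁₀(t₂/t₁)
S_s = 0.035×6.7/(1+0.92)×log₁₀(51.4/2.9)
    = 0.1221 × 1.249 = 0.1525 m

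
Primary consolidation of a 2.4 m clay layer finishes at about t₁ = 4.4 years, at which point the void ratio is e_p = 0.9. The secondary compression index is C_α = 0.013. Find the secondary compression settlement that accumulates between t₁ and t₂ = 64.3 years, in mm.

Secondary compression: S_s = C_α·H/(1+e_p)·log₁₀(t₂/t₁)
S_s = 0.013×2.4/(1+0.9)×log₁₀(64.3/4.4)
    = 0.01642 × 1.165 = 0.01913 m

S_s ≈ 19.1 mm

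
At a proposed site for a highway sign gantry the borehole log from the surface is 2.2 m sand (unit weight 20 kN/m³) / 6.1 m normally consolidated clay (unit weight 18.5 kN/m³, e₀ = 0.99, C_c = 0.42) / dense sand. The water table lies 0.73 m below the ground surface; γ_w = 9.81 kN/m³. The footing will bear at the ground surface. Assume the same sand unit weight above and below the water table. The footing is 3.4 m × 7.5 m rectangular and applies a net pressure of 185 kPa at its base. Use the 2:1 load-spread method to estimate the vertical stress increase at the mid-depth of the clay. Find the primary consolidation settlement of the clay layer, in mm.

Mid-depth of clay below the ground surface: z = 2.2 + 6.1/2 = 5.25 m.
Total vertical stress at mid-clay: σ_v = 20×2.2 + 18.5×3.05 = 100.42 kPa.
Pore pressure: u = 9.81×(5.25 − 0.73) = 44.341 kPa.
Initial effective stress: σ'_0 = σ_v − u = 100.42 − 44.341 = 56.079 kPa.
Stress increase at mid-clay by the 2:1 spreading method:
Δσ = qBL/((B+z)(L+z)) = 185×3.4×7.5/((3.4+5.25)(7.5+5.25)) = 42.775 kPa
Final effective stress: σ'_f = σ'_0 + Δσ = 56.079 + 42.775 = 98.854 kPa.
Normally consolidated clay, so the full stress increment lies on the virgin compression line:
S_c = C_c·H/(1+e₀)·log₁₀(σ'_f/σ'_0) = 0.42×6.1/(1+0.99)×log₁₀(98.854/56.079)
    = 1.2874 × 0.24619 = 0.3169 m

S_c ≈ 317 mm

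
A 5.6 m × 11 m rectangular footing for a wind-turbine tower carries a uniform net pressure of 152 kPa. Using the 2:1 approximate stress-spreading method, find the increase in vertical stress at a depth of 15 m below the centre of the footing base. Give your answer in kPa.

Δσ_z ≈ 17.5 kPa

By the 2:1 method the load spreads at 1 horizontal : 2 vertical, so at depth z the loaded area has grown by z in each plan dimension:
Δσ = qBL/((B+z)(L+z)) = 152×5.6×11/((5.6+15)(11+15)) = 17.482 kPa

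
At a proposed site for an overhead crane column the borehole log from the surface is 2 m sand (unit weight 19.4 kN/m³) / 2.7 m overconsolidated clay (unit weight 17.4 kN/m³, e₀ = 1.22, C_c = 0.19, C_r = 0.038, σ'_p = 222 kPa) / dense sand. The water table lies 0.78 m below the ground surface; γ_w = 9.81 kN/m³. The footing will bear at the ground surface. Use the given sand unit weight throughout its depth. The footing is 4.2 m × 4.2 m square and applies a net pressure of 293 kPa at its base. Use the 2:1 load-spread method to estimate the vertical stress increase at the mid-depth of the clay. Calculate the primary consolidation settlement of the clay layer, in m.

Mid-depth of clay below the ground surface: z = 2 + 2.7/2 = 3.35 m.
Total vertical stress at mid-clay: σ_v = 19.4×2 + 17.4×1.35 = 62.29 kPa.
Pore pressure: u = 9.81×(3.35 − 0.78) = 25.212 kPa.
Initial effective stress: σ'_0 = σ_v − u = 62.29 − 25.212 = 37.078 kPa.
Stress increase at mid-clay by the 2:1 spreading method:
Δσ = qBL/((B+z)(L+z)) = 293×4.2×4.2/((4.2+3.35)(4.2+3.35)) = 90.672 kPa
Final effective stress: σ'_f = 37.078 + 90.672 = 127.75 kPa.
σ'_f = 127.75 ≤ σ'_p = 222 kPa, so the clay remains overconsolidated and only the recompression index applies:
S_c = C_r·H/(1+e₀)·log₁₀(σ'_f/σ'_0) = 0.038×2.7/2.22×log₁₀(127.75/37.078)
    = 0.046216 × 0.53724 = 0.02483 m

S_c ≈ 0.0248 m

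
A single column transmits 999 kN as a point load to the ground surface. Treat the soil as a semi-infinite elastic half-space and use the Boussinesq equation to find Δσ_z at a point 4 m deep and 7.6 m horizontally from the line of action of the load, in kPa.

Boussinesq vertical stress below a point load on an elastic half-space:
Δσ_z = 3P/(2πz²) · [1 + (r/z)²]^(−5/2)
r/z = 7.6/4 = 1.9; [1+(r/z)²]^(−5/2) = 0.021915.
Δσ_z = 3×999/(2π×4²) × 0.021915 = 29.812 × 0.021915 = 0.6533 kPa

Δσ_z ≈ 0.653 kPa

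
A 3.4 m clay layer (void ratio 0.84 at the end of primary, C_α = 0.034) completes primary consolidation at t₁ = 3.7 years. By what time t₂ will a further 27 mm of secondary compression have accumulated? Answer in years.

S_s = C_α·H/(1+e_p)·log₁₀(t₂/t₁) ⇒ log₁₀(t₂/t₁) = S_s·(1+e_p)/(C_α·H).
log₁₀(t₂/t₁) = 0.027 × (1+0.84) / (0.034×3.4) = 0.4298
t₂ = t₁ × 10^0.4298 = 3.7 × 2.69 = 9.953 years

t₂ ≈ 9.95 years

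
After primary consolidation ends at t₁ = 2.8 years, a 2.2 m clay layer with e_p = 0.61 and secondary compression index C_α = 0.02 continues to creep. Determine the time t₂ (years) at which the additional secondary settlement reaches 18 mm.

S_s = C_α·H/(1+e_p)·log₁₀(t₂/t₁) ⇒ log₁₀(t₂/t₁) = S_s·(1+e_p)/(C_α·H).
log₁₀(t₂/t₁) = 0.018 × (1+0.61) / (0.02×2.2) = 0.6586
t₂ = t₁ × 10^0.6586 = 2.8 × 4.557 = 12.76 years

t₂ ≈ 12.8 years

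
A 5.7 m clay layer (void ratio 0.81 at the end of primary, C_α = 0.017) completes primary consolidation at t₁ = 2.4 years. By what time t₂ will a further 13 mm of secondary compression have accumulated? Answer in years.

S_s = C_α·H/(1+e_p)·log₁₀(t₂/t₁) ⇒ log₁₀(t₂/t₁) = S_s·(1+e_p)/(C_α·H).
log₁₀(t₂/t₁) = 0.013 × (1+0.81) / (0.017×5.7) = 0.2428
t₂ = t₁ × 10^0.2428 = 2.4 × 1.749 = 4.198 years

t₂ ≈ 4.2 years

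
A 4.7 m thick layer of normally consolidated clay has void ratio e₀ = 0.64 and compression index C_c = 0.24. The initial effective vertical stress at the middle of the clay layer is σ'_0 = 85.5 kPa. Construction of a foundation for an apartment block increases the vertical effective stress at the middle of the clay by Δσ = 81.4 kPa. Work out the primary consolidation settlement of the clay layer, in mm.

Final effective stress: σ'_f = σ'_0 + Δσ = 85.5 + 81.4 = 166.9 kPa.
Normally consolidated clay, so the full stress increment lies on the virgin compression line:
S_c = C_c·H/(1+e₀)·log₁₀(σ'_f/σ'_0) = 0.24×4.7/(1+0.64)×log₁₀(166.9/85.5)
    = 0.6878 × 0.29049 = 0.1998 m

S_c ≈ 200 mm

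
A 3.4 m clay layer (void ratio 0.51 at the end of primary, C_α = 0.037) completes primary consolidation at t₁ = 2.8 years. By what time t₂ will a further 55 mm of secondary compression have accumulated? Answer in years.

S_s = C_α·H/(1+e_p)·log₁₀(t₂/t₁) ⇒ log₁₀(t₂/t₁) = S_s·(1+e_p)/(C_α·H).
log₁₀(t₂/t₁) = 0.055 × (1+0.51) / (0.037×3.4) = 0.6602
t₂ = t₁ × 10^0.6602 = 2.8 × 4.573 = 12.8 years

t₂ ≈ 12.8 years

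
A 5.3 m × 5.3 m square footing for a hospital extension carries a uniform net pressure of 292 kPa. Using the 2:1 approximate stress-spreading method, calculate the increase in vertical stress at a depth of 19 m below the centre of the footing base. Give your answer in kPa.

By the 2:1 method the load spreads at 1 horizontal : 2 vertical, so at depth z the loaded area has grown by z in each plan dimension:
Δσ = qBL/((B+z)(L+z)) = 292×5.3×5.3/((5.3+19)(5.3+19)) = 13.891 kPa

Δσ_z ≈ 13.9 kPa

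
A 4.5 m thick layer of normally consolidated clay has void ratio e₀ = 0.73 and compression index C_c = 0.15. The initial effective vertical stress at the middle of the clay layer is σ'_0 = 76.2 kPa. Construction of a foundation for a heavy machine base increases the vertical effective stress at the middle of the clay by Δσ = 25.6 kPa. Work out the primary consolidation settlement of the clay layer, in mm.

Final effective stress: σ'_f = σ'_0 + Δσ = 76.2 + 25.6 = 101.8 kPa.
Normally consolidated clay, so the full stress increment lies on the virgin compression line:
S_c = C_c·H/(1+e₀)·log₁₀(σ'_f/σ'_0) = 0.15×4.5/(1+0.73)×log₁₀(101.8/76.2)
    = 0.39017 × 0.12579 = 0.04908 m

S_c ≈ 49.1 mm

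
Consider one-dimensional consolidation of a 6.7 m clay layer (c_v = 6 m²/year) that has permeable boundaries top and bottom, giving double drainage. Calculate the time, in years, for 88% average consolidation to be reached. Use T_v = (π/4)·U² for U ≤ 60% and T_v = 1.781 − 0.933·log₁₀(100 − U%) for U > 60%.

t ≈ 1.45 years

Drainage path length: H_d = H/2 = 3.35 m (double drainage).
U > 60%: T_v = 1.781 − 0.933·log₁₀(100 − 88) = 0.77412.
t = T_v·H_d²/c_v = 0.77412×3.35²/6 = 1.448 years.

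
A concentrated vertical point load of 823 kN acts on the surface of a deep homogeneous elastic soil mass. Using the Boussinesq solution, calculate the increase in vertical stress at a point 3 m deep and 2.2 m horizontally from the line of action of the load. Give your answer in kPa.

Δσ_z ≈ 14.9 kPa

Boussinesq vertical stress below a point load on an elastic half-space:
Δσ_z = 3P/(2πz²) · [1 + (r/z)²]^(−5/2)
r/z = 2.2/3 = 0.73333; [1+(r/z)²]^(−5/2) = 0.34101.
Δσ_z = 3×823/(2π×3²) × 0.34101 = 43.662 × 0.34101 = 14.89 kPa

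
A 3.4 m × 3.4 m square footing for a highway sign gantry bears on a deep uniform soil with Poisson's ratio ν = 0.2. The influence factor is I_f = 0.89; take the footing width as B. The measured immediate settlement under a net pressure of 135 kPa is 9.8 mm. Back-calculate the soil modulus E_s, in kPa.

E_s ≈ 40000 kPa

S_e = q·B·(1−ν²)/E_s · I_f  ⇒  E_s = q·B·(1−ν²)·I_f / S_e.
E_s = 135 × 3.4 × 0.96 × 0.89 / 0.0098 = 40020 kPa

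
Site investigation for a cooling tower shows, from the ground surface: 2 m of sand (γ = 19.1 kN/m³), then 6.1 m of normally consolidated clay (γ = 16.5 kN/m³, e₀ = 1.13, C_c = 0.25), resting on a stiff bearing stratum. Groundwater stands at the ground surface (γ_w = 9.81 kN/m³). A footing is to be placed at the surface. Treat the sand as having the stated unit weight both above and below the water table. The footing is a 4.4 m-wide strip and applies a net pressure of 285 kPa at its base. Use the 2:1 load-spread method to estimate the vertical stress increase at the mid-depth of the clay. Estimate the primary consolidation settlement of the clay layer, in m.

Mid-depth of clay below the ground surface: z = 2 + 6.1/2 = 5.05 m.
Total vertical stress at mid-clay: σ_v = 19.1×2 + 16.5×3.05 = 88.525 kPa.
Pore pressure: u = 9.81×(5.05 − 0) = 49.541 kPa.
Initial effective stress: σ'_0 = σ_v − u = 88.525 − 49.541 = 38.984 kPa.
Stress increase at mid-clay by the 2:1 spreading method:
Δσ = qB/(B+z) = 285×4.4/(4.4+5.05) = 132.7 kPa
Final effective stress: σ'_f = σ'_0 + Δσ = 38.984 + 132.7 = 171.68 kPa.
Normally consolidated clay, so the full stress increment lies on the virgin compression line:
S_c = C_c·H/(1+e₀)·log₁₀(σ'_f/σ'_0) = 0.25×6.1/(1+1.13)×log₁₀(171.68/38.984)
    = 0.71596 × 0.64383 = 0.461 m

S_c ≈ 0.461 m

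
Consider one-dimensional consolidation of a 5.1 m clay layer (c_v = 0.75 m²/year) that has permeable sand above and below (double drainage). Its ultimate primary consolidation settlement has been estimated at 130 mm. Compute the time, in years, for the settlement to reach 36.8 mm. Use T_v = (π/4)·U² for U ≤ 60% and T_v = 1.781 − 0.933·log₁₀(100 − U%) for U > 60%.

t ≈ 0.546 years

Drainage path length: H_d = H/2 = 2.55 m (double drainage).
U = S(t)/S_ult = 36.8/130 = 0.2831.
U ≤ 60%: T_v = (π/4)·U² = (π/4)×0.28308² = 0.062936.
t = T_v·H_d²/c_v = 0.062936×2.55²/0.75 = 0.5457 years.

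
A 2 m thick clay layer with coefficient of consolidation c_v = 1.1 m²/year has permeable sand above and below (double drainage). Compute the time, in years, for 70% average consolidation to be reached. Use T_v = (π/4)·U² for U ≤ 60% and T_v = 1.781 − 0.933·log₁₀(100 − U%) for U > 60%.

Drainage path length: H_d = H/2 = 1 m (double drainage).
U > 60%: T_v = 1.781 − 0.933·log₁₀(100 − 70) = 0.40285.
t = T_v·H_d²/c_v = 0.40285×1²/1.1 = 0.3662 years.

t ≈ 0.366 years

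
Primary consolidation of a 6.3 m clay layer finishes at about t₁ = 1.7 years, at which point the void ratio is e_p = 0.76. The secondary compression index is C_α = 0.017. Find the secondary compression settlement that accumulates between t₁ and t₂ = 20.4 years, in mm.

S_s ≈ 65.7 mm

Secondary compression: S_s = C_α·H/(1+e_p)·log₁₀(t₂/t₁)
S_s = 0.017×6.3/(1+0.76)×log₁₀(20.4/1.7)
    = 0.06085 × 1.079 = 0.06567 m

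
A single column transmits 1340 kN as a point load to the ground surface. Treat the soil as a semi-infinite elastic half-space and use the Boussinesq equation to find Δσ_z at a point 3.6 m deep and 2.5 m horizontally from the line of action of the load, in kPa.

Boussinesq vertical stress below a point load on an elastic half-space:
Δσ_z = 3P/(2πz²) · [1 + (r/z)²]^(−5/2)
r/z = 2.5/3.6 = 0.69444; [1+(r/z)²]^(−5/2) = 0.37385.
Δσ_z = 3×1340/(2π×3.6²) × 0.37385 = 49.368 × 0.37385 = 18.46 kPa

Δσ_z ≈ 18.5 kPa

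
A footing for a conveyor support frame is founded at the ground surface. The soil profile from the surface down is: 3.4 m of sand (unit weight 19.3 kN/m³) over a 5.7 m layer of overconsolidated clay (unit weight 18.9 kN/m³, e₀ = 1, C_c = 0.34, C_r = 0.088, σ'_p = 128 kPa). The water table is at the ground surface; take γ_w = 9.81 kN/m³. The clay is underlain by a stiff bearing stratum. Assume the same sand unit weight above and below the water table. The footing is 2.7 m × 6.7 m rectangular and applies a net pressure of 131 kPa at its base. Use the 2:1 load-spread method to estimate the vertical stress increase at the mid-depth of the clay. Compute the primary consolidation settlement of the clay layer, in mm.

S_c ≈ 32.8 mm

Mid-depth of clay below the ground surface: z = 3.4 + 5.7/2 = 6.25 m.
Total vertical stress at mid-clay: σ_v = 19.3×3.4 + 18.9×2.85 = 119.48 kPa.
Pore pressure: u = 9.81×(6.25 − 0) = 61.312 kPa.
Initial effective stress: σ'_0 = σ_v − u = 119.48 − 61.312 = 58.168 kPa.
Stress increase at mid-clay by the 2:1 spreading method:
Δσ = qBL/((B+z)(L+z)) = 131×2.7×6.7/((2.7+6.25)(6.7+6.25)) = 20.446 kPa
Final effective stress: σ'_f = 58.168 + 20.446 = 78.614 kPa.
σ'_f = 78.614 ≤ σ'_p = 128 kPa, so the clay remains overconsolidated and only the recompression index applies:
S_c = C_r·H/(1+e₀)·log₁₀(σ'_f/σ'_0) = 0.088×5.7/2×log₁₀(78.614/58.168)
    = 0.2508 × 0.13082 = 0.03281 m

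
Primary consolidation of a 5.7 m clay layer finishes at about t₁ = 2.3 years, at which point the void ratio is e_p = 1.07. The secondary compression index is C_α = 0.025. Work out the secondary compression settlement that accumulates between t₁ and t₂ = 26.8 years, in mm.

Secondary compression: S_s = C_α·H/(1+e_p)·log₁₀(t₂/t₁)
S_s = 0.025×5.7/(1+1.07)×log₁₀(26.8/2.3)
    = 0.06884 × 1.066 = 0.07341 m

S_s ≈ 73.4 mm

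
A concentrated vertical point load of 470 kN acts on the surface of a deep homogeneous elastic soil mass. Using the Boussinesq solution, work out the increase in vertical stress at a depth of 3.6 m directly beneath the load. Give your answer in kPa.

Δσ_z ≈ 17.3 kPa

Boussinesq vertical stress below a point load on an elastic half-space:
Δσ_z = 3P/(2πz²) · [1 + (r/z)²]^(−5/2)
r/z = 0/3.6 = 0; [1+(r/z)²]^(−5/2) = 1.
Δσ_z = 3×470/(2π×3.6²) × 1 = 17.315 × 1 = 17.32 kPa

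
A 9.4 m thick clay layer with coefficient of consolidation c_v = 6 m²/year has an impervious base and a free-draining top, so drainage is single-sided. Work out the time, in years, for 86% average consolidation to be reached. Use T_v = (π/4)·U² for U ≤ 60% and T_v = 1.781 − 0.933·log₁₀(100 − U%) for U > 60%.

t ≈ 10.5 years

Drainage path length: H_d = H = 9.4 m (single drainage).
U > 60%: T_v = 1.781 − 0.933·log₁₀(100 − 86) = 0.71166.
t = T_v·H_d²/c_v = 0.71166×9.4²/6 = 10.48 years.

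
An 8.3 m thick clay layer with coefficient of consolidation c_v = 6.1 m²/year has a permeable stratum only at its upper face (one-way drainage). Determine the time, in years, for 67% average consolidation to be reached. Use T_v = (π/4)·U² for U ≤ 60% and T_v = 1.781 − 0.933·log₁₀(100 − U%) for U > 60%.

Drainage path length: H_d = H = 8.3 m (single drainage).
U > 60%: T_v = 1.781 − 0.933·log₁₀(100 − 67) = 0.36423.
t = T_v·H_d²/c_v = 0.36423×8.3²/6.1 = 4.113 years.

t ≈ 4.11 years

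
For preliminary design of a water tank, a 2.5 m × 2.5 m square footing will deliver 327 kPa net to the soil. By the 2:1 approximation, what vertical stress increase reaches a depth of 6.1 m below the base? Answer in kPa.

By the 2:1 method the load spreads at 1 horizontal : 2 vertical, so at depth z the loaded area has grown by z in each plan dimension:
Δσ = qBL/((B+z)(L+z)) = 327×2.5×2.5/((2.5+6.1)(2.5+6.1)) = 27.633 kPa

Δσ_z ≈ 27.6 kPa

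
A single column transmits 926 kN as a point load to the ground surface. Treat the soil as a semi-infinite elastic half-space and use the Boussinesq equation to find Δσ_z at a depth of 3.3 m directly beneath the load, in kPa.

Boussinesq vertical stress below a point load on an elastic half-space:
Δσ_z = 3P/(2πz²) · [1 + (r/z)²]^(−5/2)
r/z = 0/3.3 = 0; [1+(r/z)²]^(−5/2) = 1.
Δσ_z = 3×926/(2π×3.3²) × 1 = 40.6 × 1 = 40.6 kPa

Δσ_z ≈ 40.6 kPa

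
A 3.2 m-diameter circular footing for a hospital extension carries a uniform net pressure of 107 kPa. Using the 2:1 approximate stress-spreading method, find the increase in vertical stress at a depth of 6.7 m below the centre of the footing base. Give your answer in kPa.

Δσ_z ≈ 11.2 kPa

By the 2:1 method the load spreads at 1 horizontal : 2 vertical, so at depth z the loaded area has grown by z in each plan dimension:
Δσ ≈ qD²/(D+z)² = 107×3.2²/(3.2+6.7)² = 11.179 kPa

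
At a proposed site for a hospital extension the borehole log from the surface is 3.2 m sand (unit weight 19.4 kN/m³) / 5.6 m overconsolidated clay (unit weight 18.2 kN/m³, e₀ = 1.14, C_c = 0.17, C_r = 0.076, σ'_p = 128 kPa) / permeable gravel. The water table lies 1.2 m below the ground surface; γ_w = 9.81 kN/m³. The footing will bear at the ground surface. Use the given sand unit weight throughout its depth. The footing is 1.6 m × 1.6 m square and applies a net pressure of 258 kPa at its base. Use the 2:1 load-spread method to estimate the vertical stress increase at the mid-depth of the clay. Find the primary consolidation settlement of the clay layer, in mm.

S_c ≈ 13.8 mm

Mid-depth of clay below the ground surface: z = 3.2 + 5.6/2 = 6 m.
Total vertical stress at mid-clay: σ_v = 19.4×3.2 + 18.2×2.8 = 113.04 kPa.
Pore pressure: u = 9.81×(6 − 1.2) = 47.088 kPa.
Initial effective stress: σ'_0 = σ_v − u = 113.04 − 47.088 = 65.952 kPa.
Stress increase at mid-clay by the 2:1 spreading method:
Δσ = qBL/((B+z)(L+z)) = 258×1.6×1.6/((1.6+6)(1.6+6)) = 11.435 kPa
Final effective stress: σ'_f = 65.952 + 11.435 = 77.387 kPa.
σ'_f = 77.387 ≤ σ'_p = 128 kPa, so the clay remains overconsolidated and only the recompression index applies:
S_c = C_r·H/(1+e₀)·log₁₀(σ'_f/σ'_0) = 0.076×5.6/2.14×log₁₀(77.387/65.952)
    = 0.19888 × 0.06944 = 0.01381 m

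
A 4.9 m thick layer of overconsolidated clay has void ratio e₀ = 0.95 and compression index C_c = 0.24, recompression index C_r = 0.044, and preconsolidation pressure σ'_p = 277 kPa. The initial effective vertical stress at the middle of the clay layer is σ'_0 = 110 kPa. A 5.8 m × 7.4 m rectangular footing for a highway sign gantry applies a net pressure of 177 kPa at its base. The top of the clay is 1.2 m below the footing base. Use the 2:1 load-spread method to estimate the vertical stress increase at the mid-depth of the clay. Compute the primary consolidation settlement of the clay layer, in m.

S_c ≈ 0.0244 m

Mid-depth of clay below the footing base: z = 1.2 + 4.9/2 = 3.65 m.
Stress increase at mid-clay by the 2:1 spreading method:
Δσ = qBL/((B+z)(L+z)) = 177×5.8×7.4/((5.8+3.65)(7.4+3.65)) = 72.751 kPa
Final effective stress: σ'_f = 110 + 72.751 = 182.75 kPa.
σ'_f = 182.75 ≤ σ'_p = 277 kPa, so the clay remains overconsolidated and only the recompression index applies:
S_c = C_r·H/(1+e₀)·log₁₀(σ'_f/σ'_0) = 0.044×4.9/1.95×log₁₀(182.75/110)
    = 0.11056 × 0.22046 = 0.02437 m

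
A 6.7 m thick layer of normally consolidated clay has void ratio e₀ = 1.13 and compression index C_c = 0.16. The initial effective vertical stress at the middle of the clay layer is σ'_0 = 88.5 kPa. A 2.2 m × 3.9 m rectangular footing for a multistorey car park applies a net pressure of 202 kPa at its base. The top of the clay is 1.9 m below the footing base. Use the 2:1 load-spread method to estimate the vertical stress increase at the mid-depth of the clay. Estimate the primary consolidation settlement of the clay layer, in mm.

Mid-depth of clay below the footing base: z = 1.9 + 6.7/2 = 5.25 m.
Stress increase at mid-clay by the 2:1 spreading method:
Δσ = qBL/((B+z)(L+z)) = 202×2.2×3.9/((2.2+5.25)(3.9+5.25)) = 25.425 kPa
Final effective stress: σ'_f = σ'_0 + Δσ = 88.5 + 25.425 = 113.92 kPa.
Normally consolidated clay, so the full stress increment lies on the virgin compression line:
S_c = C_c·H/(1+e₀)·log₁₀(σ'_f/σ'_0) = 0.16×6.7/(1+1.13)×log₁₀(113.92/88.5)
    = 0.50329 × 0.10966 = 0.05519 m

S_c ≈ 55.2 mm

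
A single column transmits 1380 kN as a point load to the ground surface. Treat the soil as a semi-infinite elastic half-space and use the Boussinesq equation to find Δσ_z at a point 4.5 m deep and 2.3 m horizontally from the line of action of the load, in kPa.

Boussinesq vertical stress below a point load on an elastic half-space:
Δσ_z = 3P/(2πz²) · [1 + (r/z)²]^(−5/2)
r/z = 2.3/4.5 = 0.51111; [1+(r/z)²]^(−5/2) = 0.55977.
Δσ_z = 3×1380/(2π×4.5²) × 0.55977 = 32.538 × 0.55977 = 18.21 kPa

Δσ_z ≈ 18.2 kPa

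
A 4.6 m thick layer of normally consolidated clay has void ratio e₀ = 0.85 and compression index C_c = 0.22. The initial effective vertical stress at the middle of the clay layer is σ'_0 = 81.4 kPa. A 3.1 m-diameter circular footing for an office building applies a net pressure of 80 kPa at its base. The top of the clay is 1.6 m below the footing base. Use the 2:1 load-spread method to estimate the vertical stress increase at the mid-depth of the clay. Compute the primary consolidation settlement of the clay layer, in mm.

S_c ≈ 41.9 mm

Mid-depth of clay below the footing base: z = 1.6 + 4.6/2 = 3.9 m.
Stress increase at mid-clay by the 2:1 spreading method:
Δσ ≈ qD²/(D+z)² = 80×3.1²/(3.1+3.9)² = 15.69 kPa
Final effective stress: σ'_f = σ'_0 + Δσ = 81.4 + 15.69 = 97.09 kPa.
Normally consolidated clay, so the full stress increment lies on the virgin compression line:
S_c = C_c·H/(1+e₀)·log₁₀(σ'_f/σ'_0) = 0.22×4.6/(1+0.85)×log₁₀(97.09/81.4)
    = 0.54703 × 0.07655 = 0.04188 m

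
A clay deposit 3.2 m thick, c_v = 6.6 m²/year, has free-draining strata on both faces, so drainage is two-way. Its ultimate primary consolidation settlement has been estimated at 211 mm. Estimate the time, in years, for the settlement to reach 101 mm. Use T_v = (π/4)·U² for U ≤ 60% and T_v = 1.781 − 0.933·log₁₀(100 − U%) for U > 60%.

t ≈ 0.0698 years

Drainage path length: H_d = H/2 = 1.6 m (double drainage).
U = S(t)/S_ult = 101/211 = 0.4787.
U ≤ 60%: T_v = (π/4)·U² = (π/4)×0.47867² = 0.17996.
t = T_v·H_d²/c_v = 0.17996×1.6²/6.6 = 0.0698 years.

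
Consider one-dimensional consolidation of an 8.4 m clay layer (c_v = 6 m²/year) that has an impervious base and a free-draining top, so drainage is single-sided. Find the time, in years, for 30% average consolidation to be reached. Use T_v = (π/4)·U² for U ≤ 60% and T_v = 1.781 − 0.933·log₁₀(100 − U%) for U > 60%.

t ≈ 0.831 years

Drainage path length: H_d = H = 8.4 m (single drainage).
U ≤ 60%: T_v = (π/4)·U² = (π/4)×0.3² = 0.070686.
t = T_v·H_d²/c_v = 0.070686×8.4²/6 = 0.8313 years.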